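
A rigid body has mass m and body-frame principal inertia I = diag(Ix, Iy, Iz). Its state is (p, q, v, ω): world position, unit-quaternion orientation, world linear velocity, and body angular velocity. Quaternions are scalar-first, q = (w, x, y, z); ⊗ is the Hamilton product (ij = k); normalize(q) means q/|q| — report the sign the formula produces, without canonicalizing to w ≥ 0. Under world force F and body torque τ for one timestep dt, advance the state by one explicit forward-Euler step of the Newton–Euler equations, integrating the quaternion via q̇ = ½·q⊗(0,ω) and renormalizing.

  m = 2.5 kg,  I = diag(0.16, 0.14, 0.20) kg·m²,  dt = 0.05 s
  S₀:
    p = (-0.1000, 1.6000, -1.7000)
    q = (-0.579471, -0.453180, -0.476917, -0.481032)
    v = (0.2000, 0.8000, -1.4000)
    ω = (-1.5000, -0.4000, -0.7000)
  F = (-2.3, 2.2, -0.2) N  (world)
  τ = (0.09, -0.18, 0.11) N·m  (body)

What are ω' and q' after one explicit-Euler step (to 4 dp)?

α = I⁻¹(τ − ω×Iω) = (0.4575, -0.9857, 0.6100)
ω + α·dt = (-1.4771, -0.4493, -0.6695)
Hamilton product q⊗(0,ω) = (-1.2072592, 1.0106356, 0.6361104, -0.1284738)
q + ½dt·q⊗(0,ω), renormalized = (-0.6091, -0.4275, -0.4606, -0.4838)

ω' = (-1.4771, -0.4493, -0.6695)
q' = (-0.6091, -0.4275, -0.4606, -0.4838)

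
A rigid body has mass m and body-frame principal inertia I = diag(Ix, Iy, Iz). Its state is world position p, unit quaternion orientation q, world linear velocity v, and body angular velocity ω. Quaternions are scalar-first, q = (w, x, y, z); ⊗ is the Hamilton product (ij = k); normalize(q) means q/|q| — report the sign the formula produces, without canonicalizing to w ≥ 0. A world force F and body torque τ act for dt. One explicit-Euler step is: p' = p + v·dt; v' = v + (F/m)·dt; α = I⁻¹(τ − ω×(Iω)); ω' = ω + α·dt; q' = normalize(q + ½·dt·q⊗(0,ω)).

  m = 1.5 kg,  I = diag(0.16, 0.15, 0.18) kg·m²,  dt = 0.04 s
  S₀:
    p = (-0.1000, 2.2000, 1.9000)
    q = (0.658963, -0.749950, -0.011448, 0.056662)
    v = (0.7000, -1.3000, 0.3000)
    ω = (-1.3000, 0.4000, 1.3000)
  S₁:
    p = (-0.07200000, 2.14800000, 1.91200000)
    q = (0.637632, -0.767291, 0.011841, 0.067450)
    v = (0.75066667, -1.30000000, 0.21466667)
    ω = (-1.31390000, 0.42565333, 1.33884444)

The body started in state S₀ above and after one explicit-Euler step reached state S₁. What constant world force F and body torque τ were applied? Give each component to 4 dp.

velocity change Δv = (0.05066667, 0.00000000, -0.08533333)
m·(v₁−v₀)/dt = (1.9000, 0.0000, -3.2000)
Δω = ω₁−ω₀ = (-0.01390000, 0.02565333, 0.03884444)
applied torque τ = (-0.0400, 0.1300, 0.1800)

F = (1.9000, 0.0000, -3.2000)
τ = (-0.0400, 0.1300, 0.1800)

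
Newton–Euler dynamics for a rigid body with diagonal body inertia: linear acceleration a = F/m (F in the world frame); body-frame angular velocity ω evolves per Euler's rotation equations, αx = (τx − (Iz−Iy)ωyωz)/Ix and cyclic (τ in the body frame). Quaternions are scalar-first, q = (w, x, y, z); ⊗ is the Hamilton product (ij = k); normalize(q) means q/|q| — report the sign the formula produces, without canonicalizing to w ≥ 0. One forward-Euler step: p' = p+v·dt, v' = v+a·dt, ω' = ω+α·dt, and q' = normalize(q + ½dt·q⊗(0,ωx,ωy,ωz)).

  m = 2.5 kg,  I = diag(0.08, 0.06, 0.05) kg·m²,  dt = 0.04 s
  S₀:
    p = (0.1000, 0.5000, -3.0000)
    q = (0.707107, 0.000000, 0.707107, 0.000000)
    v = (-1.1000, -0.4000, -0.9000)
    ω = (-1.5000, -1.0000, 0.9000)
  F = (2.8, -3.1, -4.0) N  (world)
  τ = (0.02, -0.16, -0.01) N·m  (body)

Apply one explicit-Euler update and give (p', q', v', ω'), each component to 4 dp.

p' = (0.0560, 0.4840, -3.0360)
q' = (0.7207, -0.0085, 0.6924, 0.0339)
v' = (-1.0552, -0.4496, -0.9640)
ω' = (-1.4945, -1.0797, 0.9160)

α = I⁻¹(τ − ω×Iω) = (0.1375, -1.9917, 0.4000)
ω' = ω + α·dt = (-1.4945, -1.0797, 0.9160)
Hamilton product q⊗(0,ω) = (0.7071070, -0.4242642, -0.7071070, 1.6970568)
q + ½dt·q⊗(0,ω), renormalized = (0.7207, -0.0085, 0.6924, 0.0339)
a = F/m = (1.1200, -1.2400, -1.6000)
p' = p + v·dt = (0.0560, 0.4840, -3.0360)
new velocity v' = (-1.0552, -0.4496, -0.9640)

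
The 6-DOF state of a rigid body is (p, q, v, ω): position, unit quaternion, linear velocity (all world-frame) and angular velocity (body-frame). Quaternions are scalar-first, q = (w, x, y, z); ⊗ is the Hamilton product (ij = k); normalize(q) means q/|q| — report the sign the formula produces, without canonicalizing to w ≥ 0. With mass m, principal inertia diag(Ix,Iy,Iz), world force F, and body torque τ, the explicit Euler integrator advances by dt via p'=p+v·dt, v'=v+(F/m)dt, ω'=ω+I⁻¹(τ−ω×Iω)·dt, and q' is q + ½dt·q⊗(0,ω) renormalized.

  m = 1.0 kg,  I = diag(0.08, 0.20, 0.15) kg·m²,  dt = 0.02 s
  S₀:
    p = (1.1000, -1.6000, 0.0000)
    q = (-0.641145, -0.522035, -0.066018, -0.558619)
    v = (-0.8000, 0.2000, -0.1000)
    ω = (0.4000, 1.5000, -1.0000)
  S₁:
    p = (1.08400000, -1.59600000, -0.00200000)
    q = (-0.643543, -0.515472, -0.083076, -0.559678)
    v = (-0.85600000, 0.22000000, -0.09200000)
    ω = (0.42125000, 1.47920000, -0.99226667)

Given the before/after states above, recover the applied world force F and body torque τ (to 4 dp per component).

rate change Δω = (0.02125000, -0.02080000, 0.00773333)
ω₀×(Iω₀) = (0.0750, 0.0280, 0.0720)
I·α + gyro = (0.1600, -0.1800, 0.1300)
velocity change Δv = (-0.05600000, 0.02000000, 0.00800000)
F = m·Δv/dt = (-2.8000, 1.0000, 0.4000)

F = (-2.8000, 1.0000, 0.4000)
τ = (0.1600, -0.1800, 0.1300)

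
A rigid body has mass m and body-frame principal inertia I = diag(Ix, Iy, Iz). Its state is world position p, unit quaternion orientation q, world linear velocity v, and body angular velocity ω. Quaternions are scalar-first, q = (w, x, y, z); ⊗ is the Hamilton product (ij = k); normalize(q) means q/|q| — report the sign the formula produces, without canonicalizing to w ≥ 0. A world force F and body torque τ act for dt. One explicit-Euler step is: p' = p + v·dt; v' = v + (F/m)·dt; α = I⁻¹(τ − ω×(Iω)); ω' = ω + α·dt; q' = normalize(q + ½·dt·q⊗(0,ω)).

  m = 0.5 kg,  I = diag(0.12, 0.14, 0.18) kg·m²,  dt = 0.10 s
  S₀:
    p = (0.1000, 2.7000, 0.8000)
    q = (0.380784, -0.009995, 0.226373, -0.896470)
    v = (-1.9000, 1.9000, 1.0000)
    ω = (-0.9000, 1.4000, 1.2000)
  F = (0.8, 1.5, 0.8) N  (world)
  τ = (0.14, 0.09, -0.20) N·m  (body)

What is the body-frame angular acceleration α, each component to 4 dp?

α = (0.6067, 0.1800, -0.9711)

ω×(Iω) gyroscopic = (0.0672, 0.0648, -0.0252)
α = I⁻¹(τ − ω×Iω) = (0.6067, 0.1800, -0.9711)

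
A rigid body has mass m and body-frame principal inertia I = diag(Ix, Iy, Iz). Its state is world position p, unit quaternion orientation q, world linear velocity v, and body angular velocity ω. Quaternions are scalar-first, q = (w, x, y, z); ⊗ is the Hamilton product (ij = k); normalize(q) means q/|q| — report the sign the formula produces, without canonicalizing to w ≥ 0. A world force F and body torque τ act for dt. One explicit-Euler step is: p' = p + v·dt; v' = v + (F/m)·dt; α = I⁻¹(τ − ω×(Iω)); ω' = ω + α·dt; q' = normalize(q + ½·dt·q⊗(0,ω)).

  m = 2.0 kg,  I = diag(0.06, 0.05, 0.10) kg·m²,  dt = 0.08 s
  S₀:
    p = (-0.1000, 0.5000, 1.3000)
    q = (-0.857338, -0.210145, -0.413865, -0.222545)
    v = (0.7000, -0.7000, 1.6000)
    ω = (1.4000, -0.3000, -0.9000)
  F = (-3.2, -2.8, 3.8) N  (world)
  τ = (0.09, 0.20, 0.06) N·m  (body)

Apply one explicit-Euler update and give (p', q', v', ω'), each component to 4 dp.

p' = (-0.0440, 0.4440, 1.4280)
q' = (-0.8566, -0.2454, -0.4226, -0.1656)
v' = (0.5720, -0.8120, 1.7520)
ω' = (1.5020, -0.0606, -0.8554)

precession coupling ω×(Iω) = (0.0135, 0.0504, 0.0042)
α = I⁻¹(τ − ω×Iω) = (1.2750, 2.9920, 0.5580)
ω' = ω + α·dt = (1.5020, -0.0606, -0.8554)
q⊗(0,ω) = (-0.0302470, -0.8945582, -0.2434921, 1.4140587)
q' = normalize(q + ½dt·q⊗(0,ω)) = (-0.8566, -0.2454, -0.4226, -0.1656)
new position p' = (-0.0440, 0.4440, 1.4280)
v' = v + a·dt = (0.5720, -0.8120, 1.7520)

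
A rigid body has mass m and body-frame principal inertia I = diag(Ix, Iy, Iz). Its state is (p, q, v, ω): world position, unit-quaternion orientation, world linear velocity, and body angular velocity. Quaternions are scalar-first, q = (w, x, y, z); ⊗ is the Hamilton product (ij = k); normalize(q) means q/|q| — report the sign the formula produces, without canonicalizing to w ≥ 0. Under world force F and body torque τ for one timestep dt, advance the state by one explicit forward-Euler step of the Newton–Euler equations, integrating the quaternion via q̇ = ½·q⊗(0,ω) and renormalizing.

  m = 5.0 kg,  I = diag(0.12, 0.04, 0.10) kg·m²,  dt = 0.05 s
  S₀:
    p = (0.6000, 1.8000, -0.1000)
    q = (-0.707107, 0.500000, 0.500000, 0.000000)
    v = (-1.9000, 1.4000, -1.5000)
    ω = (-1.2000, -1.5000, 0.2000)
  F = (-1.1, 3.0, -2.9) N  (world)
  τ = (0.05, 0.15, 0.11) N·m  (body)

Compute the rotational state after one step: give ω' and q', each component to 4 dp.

ω' = (-1.1717, -1.3065, 0.3270)
q' = (-0.6726, 0.5231, 0.5234, -0.0073)

gyro term ω×Iω = (-0.0180, -0.0048, -0.1440)
(τ − ω×Iω)/I = (0.5667, 3.8700, 2.5400)
ω + α·dt = (-1.1717, -1.3065, 0.3270)
q⊗(0,ω) = (1.3500000, 0.9485284, 0.9606605, -0.2914214)
updated quaternion q' = (-0.6726, 0.5231, 0.5234, -0.0073)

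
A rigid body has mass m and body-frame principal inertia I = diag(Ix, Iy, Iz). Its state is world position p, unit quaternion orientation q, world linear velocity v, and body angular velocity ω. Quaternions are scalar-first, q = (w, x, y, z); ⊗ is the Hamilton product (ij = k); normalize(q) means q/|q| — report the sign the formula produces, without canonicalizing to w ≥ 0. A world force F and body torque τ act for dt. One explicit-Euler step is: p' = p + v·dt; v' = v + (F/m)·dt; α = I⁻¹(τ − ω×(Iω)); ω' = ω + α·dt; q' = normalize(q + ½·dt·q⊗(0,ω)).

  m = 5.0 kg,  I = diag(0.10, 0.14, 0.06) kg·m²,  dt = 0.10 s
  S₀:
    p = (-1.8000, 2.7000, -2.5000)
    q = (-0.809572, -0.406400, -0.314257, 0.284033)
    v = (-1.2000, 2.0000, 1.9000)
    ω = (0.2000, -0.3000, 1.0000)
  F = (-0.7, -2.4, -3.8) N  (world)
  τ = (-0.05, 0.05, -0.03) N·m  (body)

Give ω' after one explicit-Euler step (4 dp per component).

angular accel α = (-0.7400, 0.3000, -0.4600)
ω + α·dt = (0.1260, -0.2700, 0.9540)

ω' = (0.1260, -0.2700, 0.9540)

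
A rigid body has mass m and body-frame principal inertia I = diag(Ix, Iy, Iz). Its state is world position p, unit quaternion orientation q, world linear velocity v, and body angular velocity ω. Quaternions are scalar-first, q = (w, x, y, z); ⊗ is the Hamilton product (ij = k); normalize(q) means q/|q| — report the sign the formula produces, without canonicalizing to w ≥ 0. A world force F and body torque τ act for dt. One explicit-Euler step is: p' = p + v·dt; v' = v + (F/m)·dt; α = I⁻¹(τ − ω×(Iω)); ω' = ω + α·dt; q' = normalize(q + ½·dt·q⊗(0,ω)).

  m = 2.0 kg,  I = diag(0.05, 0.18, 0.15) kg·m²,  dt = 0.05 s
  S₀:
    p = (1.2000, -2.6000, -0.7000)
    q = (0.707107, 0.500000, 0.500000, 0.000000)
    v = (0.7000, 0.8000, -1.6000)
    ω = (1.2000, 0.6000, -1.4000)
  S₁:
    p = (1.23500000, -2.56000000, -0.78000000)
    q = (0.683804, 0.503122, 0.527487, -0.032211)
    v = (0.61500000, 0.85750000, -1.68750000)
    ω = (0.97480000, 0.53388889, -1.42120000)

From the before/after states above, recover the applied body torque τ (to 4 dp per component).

Δω = ω₁−ω₀ = (-0.22520000, -0.06611111, -0.02120000)
I·α + gyro = (-0.2000, -0.0700, 0.0300)

τ = (-0.2000, -0.0700, 0.0300)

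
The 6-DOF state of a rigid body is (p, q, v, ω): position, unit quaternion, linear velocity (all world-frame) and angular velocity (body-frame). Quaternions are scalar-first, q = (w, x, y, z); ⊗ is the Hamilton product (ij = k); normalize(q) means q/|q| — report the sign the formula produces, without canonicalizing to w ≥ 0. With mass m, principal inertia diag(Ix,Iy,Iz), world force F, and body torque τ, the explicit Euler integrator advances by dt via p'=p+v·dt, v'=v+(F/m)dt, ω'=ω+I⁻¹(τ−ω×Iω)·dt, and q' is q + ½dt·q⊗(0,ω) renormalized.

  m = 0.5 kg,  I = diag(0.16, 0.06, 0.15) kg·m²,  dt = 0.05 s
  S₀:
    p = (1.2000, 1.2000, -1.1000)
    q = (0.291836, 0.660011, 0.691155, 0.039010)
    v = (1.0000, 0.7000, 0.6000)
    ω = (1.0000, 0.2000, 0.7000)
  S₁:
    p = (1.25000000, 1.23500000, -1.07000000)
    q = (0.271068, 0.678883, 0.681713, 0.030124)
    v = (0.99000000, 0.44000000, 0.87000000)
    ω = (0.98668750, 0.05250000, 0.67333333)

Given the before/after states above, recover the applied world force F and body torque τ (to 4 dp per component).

F = (-0.1000, -2.6000, 2.7000)
τ = (-0.0300, -0.1700, -0.1000)

Δω = ω₁−ω₀ = (-0.01331250, -0.14750000, -0.02666667)
precession coupling = (0.0126, 0.0070, -0.0200)
τ = I·(Δω/dt) + ω₀×(Iω₀) = (-0.0300, -0.1700, -0.1000)
velocity change Δv = (-0.01000000, -0.26000000, 0.27000000)
F = m·Δv/dt = (-0.1000, -2.6000, 2.7000)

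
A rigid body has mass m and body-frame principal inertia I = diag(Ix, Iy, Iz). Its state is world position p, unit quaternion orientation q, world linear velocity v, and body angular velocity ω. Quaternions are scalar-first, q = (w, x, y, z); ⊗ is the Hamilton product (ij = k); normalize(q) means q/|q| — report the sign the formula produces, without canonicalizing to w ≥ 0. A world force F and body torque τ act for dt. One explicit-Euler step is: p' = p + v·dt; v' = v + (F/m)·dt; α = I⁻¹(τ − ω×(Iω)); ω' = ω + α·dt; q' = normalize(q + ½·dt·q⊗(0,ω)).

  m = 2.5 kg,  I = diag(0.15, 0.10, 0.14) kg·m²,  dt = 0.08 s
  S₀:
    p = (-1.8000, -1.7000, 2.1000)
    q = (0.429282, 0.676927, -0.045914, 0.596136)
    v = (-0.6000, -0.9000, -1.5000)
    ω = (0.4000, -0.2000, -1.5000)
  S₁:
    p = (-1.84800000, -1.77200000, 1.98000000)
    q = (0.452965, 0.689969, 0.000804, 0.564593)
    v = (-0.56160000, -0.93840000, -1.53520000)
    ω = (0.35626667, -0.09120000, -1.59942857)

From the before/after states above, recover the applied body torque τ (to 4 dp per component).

τ = (-0.0700, 0.1300, -0.1700)

rate change Δω = (-0.04373333, 0.10880000, -0.09942857)
τ = I·(Δω/dt) + ω₀×(Iω₀) = (-0.0700, 0.1300, -0.1700)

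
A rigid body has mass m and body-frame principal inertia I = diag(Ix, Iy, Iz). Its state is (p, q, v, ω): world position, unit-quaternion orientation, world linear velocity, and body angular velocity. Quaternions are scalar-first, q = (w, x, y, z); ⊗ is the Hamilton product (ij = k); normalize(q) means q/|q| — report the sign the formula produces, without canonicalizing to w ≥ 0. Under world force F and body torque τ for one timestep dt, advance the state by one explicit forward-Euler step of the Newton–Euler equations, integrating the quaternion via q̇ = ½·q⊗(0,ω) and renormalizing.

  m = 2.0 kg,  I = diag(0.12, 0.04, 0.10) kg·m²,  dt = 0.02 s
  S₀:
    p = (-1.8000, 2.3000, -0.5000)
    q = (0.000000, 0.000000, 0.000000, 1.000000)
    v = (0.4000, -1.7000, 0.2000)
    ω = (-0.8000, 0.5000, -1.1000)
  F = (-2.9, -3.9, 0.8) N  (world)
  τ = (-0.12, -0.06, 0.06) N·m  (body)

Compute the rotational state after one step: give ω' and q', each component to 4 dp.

ω' = (-0.8145, 0.4612, -1.0944)
q' = (0.0110, -0.0050, -0.0080, 0.9999)

α = I⁻¹(τ − ω×Iω) = (-0.7250, -1.9400, 0.2800)
ω' = ω + α·dt = (-0.8145, 0.4612, -1.0944)
q⊗(0,ω) = (1.1000000, -0.5000000, -0.8000000, 0.0000000)
q + ½dt·q⊗(0,ω), renormalized = (0.0110, -0.0050, -0.0080, 0.9999)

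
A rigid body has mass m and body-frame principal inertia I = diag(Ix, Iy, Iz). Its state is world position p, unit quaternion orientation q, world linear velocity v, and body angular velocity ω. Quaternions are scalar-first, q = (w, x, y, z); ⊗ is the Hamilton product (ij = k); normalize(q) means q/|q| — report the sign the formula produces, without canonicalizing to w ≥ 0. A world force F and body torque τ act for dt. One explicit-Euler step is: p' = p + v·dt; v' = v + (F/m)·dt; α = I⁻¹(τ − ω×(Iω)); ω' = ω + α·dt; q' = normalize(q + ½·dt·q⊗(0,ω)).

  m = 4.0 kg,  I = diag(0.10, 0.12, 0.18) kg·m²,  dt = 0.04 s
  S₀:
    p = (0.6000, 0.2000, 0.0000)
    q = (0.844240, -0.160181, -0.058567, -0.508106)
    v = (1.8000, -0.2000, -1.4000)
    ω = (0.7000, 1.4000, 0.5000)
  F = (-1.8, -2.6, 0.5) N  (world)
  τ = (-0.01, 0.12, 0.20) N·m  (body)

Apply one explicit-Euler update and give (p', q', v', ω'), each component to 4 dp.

p' = (0.6720, 0.1920, -0.0560)
q' = (0.8527, -0.1346, -0.0404, -0.5031)
v' = (1.7820, -0.2260, -1.3950)
ω' = (0.6792, 1.4493, 0.5401)

a = F/m = (-0.4500, -0.6500, 0.1250)
p + v·dt = (0.6720, 0.1920, -0.0560)
v' = v + a·dt = (1.7820, -0.2260, -1.3950)
gyro term ω×Iω = (0.0420, -0.0280, 0.0196)
α = I⁻¹(τ − ω×Iω) = (-0.5200, 1.2333, 1.0022)
ω' = ω + α·dt = (0.6792, 1.4493, 0.5401)
Hamilton product q⊗(0,ω) = (0.4481735, 1.2730329, 0.9063523, 0.2388635)
q + ½dt·q⊗(0,ω), renormalized = (0.8527, -0.1346, -0.0404, -0.5031)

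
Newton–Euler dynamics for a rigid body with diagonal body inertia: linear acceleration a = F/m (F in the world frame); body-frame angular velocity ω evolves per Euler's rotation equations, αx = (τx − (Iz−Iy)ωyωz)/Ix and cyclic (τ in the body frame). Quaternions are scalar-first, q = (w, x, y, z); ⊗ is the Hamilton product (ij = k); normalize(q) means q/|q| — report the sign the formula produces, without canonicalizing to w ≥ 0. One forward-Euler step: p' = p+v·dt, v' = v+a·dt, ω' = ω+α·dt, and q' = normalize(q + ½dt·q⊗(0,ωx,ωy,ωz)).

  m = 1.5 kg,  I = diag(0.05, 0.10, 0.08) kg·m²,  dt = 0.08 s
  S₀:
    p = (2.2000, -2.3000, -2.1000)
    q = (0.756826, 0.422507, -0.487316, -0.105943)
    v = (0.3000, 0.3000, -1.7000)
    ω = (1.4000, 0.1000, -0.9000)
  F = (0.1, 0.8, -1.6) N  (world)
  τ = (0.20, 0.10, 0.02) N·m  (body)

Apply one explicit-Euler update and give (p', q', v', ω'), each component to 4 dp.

p' = (2.2240, -2.2760, -2.2360)
q' = (0.7297, 0.4818, -0.4740, -0.1040)
v' = (0.3053, 0.3427, -1.7853)
ω' = (1.7171, 0.1498, -0.8870)

a = F/m = (0.0667, 0.5333, -1.0667)
p + v·dt = (2.2240, -2.2760, -2.2360)
v + (F/m)dt = (0.3053, 0.3427, -1.7853)
(τ − ω×Iω)/I = (3.9640, 0.6220, 0.1625)
ω + α·dt = (1.7171, 0.1498, -0.8870)
Hamilton product q⊗(0,ω) = (-0.6381269, 1.5087351, 0.3076187, 0.0433497)
updated quaternion q' = (0.7297, 0.4818, -0.4740, -0.1040)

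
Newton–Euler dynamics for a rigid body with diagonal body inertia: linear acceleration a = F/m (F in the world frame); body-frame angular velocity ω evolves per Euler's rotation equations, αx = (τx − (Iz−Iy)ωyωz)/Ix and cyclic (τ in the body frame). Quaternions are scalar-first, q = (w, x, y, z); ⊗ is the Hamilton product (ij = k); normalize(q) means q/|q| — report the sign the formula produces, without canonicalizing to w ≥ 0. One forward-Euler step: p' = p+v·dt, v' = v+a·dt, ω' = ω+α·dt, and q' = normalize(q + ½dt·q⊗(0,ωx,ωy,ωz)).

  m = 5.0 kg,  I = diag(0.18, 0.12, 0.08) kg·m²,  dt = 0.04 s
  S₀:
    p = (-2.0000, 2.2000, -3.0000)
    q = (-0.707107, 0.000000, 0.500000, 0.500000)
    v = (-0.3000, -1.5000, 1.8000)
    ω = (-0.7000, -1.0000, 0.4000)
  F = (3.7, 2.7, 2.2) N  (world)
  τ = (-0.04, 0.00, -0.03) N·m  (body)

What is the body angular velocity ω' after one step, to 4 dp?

precession coupling ω×(Iω) = (0.0160, -0.0280, -0.0420)
α = I⁻¹(τ − ω×Iω) = (-0.3111, 0.2333, 0.1500)
ω' = ω + α·dt = (-0.7124, -0.9907, 0.4060)

ω' = (-0.7124, -0.9907, 0.4060)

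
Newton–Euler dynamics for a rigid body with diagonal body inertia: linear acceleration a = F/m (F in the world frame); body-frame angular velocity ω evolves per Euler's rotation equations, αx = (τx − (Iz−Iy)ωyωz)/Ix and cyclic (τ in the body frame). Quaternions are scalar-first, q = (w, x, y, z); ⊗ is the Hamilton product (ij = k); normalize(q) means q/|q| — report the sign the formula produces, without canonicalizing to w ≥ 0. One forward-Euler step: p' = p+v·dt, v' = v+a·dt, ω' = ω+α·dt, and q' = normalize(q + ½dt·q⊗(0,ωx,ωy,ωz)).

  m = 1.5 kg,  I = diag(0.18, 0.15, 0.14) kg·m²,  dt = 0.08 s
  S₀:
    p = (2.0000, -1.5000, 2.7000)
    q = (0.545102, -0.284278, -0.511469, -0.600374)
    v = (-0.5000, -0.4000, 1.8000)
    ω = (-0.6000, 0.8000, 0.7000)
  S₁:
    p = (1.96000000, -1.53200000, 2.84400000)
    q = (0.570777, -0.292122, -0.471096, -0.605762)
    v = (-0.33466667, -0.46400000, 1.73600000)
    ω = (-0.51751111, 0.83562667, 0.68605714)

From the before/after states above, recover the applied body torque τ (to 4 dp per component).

τ = (0.1800, 0.0500, -0.0100)

Δω = ω₁−ω₀ = (0.08248889, 0.03562667, -0.01394286)
gyro term ω₀×Iω₀ = (-0.0056, -0.0168, 0.0144)
τ = I·(Δω/dt) + ω₀×(Iω₀) = (0.1800, 0.0500, -0.0100)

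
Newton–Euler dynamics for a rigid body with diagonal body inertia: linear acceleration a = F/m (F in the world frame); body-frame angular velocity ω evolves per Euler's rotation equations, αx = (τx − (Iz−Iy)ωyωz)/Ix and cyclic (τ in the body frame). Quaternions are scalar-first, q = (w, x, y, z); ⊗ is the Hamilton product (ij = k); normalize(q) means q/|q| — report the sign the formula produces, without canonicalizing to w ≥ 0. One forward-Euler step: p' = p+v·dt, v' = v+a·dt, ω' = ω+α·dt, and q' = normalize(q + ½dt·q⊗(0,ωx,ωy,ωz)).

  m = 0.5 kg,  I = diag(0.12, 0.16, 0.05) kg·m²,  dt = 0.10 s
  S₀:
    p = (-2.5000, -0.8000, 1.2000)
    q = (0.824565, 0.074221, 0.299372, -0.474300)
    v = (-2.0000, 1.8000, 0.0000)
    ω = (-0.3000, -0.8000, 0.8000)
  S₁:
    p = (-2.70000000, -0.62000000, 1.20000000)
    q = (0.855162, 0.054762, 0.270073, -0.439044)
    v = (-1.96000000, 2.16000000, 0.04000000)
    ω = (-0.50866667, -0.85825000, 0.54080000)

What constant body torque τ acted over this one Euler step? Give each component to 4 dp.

rate change Δω = (-0.20866667, -0.05825000, -0.25920000)
precession coupling = (0.0704, -0.0168, 0.0096)
applied torque τ = (-0.1800, -0.1100, -0.1200)

τ = (-0.1800, -0.1100, -0.1200)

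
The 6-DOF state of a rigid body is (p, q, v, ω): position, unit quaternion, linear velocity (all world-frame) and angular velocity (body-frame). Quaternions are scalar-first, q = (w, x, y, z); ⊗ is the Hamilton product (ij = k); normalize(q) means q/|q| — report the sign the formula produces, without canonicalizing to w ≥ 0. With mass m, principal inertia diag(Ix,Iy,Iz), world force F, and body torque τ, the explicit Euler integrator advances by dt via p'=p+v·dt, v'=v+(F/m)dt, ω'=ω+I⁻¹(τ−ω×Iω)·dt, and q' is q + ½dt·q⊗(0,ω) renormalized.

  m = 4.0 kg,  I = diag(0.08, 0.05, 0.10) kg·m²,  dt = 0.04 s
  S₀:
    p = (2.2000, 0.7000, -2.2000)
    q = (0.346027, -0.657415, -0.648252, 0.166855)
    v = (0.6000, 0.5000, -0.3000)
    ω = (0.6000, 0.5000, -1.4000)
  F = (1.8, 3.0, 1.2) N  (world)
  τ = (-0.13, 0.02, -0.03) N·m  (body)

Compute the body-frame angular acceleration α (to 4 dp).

ω×(Iω) gyroscopic = (-0.0350, 0.0168, -0.0090)
(τ − ω×Iω)/I = (-1.1875, 0.0640, -0.2100)

α = (-1.1875, 0.0640, -0.2100)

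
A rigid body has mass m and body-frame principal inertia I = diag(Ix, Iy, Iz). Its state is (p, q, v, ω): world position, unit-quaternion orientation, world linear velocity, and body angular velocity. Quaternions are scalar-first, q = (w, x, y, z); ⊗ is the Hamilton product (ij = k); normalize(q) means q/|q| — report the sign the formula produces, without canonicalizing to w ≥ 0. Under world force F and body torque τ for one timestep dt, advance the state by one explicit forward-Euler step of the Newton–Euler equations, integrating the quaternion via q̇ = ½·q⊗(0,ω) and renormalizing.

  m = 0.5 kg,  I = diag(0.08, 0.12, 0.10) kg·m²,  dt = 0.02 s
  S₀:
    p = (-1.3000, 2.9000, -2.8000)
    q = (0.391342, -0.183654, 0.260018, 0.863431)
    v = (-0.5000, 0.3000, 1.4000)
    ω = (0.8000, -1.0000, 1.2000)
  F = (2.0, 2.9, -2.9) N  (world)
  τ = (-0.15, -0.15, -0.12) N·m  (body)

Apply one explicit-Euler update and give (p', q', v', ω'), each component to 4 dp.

a = (4.0000, 5.8000, -5.8000)
new position p' = (-1.3100, 2.9060, -2.7720)
new velocity v' = (-0.4200, 0.4160, 1.2840)
α = I⁻¹(τ − ω×Iω) = (-2.1750, -1.0900, -0.8800)
ω' = ω + α·dt = (0.7565, -1.0218, 1.1824)
Hamilton product q⊗(0,ω) = (-0.6291760, 1.4885262, 0.5197876, 0.4452500)
q' = normalize(q + ½dt·q⊗(0,ω)) = (0.3850, -0.1687, 0.2652, 0.8677)

p' = (-1.3100, 2.9060, -2.7720)
q' = (0.3850, -0.1687, 0.2652, 0.8677)
v' = (-0.4200, 0.4160, 1.2840)
ω' = (0.7565, -1.0218, 1.1824)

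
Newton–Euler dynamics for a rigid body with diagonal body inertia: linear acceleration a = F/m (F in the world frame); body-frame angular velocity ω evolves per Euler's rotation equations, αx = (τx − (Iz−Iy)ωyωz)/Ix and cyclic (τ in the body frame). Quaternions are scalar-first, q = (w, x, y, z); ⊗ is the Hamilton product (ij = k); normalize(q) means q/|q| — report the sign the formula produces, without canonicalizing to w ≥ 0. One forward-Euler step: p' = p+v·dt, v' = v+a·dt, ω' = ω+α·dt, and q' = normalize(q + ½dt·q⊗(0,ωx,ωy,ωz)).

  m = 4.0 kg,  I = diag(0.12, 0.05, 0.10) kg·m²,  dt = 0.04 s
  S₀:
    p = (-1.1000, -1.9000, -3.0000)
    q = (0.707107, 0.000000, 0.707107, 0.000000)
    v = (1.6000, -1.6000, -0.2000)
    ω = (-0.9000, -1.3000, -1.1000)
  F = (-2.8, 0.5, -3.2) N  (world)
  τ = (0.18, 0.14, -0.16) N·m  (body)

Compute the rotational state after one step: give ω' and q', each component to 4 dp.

precession coupling ω×(Iω) = (0.0715, 0.0198, -0.0819)
(τ − ω×Iω)/I = (0.9042, 2.4040, -0.7810)
ω + α·dt = (-0.8638, -1.2038, -1.1312)
2q̇ = q⊗(0,ω) = (0.9192391, -1.4142140, -0.9192391, -0.1414214)
updated quaternion q' = (0.7250, -0.0283, 0.6882, -0.0028)

ω' = (-0.8638, -1.2038, -1.1312)
q' = (0.7250, -0.0283, 0.6882, -0.0028)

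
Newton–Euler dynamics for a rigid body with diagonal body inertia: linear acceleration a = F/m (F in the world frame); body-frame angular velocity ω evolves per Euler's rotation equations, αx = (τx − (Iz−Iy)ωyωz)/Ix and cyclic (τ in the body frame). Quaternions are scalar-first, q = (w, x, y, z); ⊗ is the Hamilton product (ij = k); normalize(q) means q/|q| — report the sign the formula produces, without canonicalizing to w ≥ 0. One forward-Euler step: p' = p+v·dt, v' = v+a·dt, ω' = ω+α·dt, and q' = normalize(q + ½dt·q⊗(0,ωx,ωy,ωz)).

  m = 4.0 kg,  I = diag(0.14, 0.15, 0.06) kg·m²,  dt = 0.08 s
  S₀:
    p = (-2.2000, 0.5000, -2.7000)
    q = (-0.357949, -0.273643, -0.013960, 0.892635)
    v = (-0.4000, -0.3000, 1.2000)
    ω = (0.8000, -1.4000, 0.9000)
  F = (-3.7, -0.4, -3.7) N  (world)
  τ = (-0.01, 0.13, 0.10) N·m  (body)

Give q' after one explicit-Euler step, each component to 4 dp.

q' = (-0.3811, -0.2350, 0.0444, 0.8931)

2q̇ = q⊗(0,ω) = (-0.6040011, 0.9507658, 1.4615153, 0.0721141)
updated quaternion q' = (-0.3811, -0.2350, 0.0444, 0.8931)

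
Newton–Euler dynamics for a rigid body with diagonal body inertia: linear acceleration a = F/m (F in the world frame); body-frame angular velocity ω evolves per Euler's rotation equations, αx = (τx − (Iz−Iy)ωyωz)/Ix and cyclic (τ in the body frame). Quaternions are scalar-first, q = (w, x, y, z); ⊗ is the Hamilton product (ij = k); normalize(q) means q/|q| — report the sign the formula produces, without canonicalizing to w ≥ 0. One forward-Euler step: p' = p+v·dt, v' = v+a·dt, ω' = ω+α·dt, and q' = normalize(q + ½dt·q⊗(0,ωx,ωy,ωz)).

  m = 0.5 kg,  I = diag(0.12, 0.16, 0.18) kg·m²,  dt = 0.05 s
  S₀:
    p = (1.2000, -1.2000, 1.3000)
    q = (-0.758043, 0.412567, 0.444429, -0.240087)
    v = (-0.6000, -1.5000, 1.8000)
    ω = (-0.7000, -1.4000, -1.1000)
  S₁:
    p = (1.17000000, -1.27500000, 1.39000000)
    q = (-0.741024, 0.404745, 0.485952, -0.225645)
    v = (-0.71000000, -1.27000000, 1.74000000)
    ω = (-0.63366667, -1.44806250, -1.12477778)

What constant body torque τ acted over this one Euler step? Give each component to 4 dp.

τ = (0.1900, -0.2000, -0.0500)

ω₁ − ω₀ = (0.06633333, -0.04806250, -0.02477778)
gyro term ω₀×Iω₀ = (0.0308, -0.0462, 0.0392)
I·α + gyro = (0.1900, -0.2000, -0.0500)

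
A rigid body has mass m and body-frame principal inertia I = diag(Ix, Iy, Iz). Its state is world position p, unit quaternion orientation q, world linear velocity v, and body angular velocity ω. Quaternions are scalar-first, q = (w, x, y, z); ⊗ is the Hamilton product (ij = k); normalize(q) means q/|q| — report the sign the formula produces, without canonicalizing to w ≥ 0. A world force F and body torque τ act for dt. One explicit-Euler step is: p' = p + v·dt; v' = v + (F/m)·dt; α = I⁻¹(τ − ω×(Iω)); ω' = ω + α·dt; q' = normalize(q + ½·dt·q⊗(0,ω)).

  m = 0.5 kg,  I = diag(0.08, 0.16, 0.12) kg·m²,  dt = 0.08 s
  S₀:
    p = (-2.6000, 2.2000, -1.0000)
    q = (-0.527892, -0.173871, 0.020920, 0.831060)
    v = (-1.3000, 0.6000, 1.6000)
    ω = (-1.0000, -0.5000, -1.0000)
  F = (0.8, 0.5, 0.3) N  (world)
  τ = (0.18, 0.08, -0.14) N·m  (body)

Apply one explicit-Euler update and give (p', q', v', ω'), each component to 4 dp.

p' = (-2.7040, 2.2480, -0.8720)
q' = (-0.5003, -0.1367, -0.0087, 0.8550)
v' = (-1.1720, 0.6800, 1.6480)
ω' = (-0.8000, -0.4400, -1.1200)

new position p' = (-2.7040, 2.2480, -0.8720)
v + (F/m)dt = (-1.1720, 0.6800, 1.6480)
precession coupling ω×(Iω) = (-0.0200, -0.0400, 0.0400)
(τ − ω×Iω)/I = (2.5000, 0.7500, -1.5000)
new body rate ω' = (-0.8000, -0.4400, -1.1200)
2q̇ = q⊗(0,ω) = (0.6676490, 0.9225020, -0.7409850, 0.6357475)
updated quaternion q' = (-0.5003, -0.1367, -0.0087, 0.8550)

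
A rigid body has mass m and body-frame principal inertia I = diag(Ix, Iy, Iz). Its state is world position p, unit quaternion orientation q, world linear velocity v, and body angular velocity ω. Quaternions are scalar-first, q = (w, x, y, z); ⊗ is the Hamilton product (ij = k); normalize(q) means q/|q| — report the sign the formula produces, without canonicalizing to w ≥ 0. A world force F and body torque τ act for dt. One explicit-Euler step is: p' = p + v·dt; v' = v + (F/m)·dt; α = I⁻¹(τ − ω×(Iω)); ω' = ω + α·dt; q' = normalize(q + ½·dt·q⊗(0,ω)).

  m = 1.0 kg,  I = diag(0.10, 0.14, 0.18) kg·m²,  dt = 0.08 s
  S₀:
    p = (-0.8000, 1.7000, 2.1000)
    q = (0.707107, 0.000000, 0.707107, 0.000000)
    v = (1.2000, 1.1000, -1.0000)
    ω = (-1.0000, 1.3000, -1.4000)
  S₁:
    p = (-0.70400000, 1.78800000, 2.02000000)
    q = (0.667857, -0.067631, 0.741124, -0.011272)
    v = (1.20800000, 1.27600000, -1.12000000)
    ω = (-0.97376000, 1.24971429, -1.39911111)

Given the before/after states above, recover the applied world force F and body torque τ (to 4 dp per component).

F = (0.1000, 2.2000, -1.5000)
τ = (-0.0400, -0.2000, -0.0500)

Δω = ω₁−ω₀ = (0.02624000, -0.05028571, 0.00088889)
applied torque τ = (-0.0400, -0.2000, -0.0500)
velocity change Δv = (0.00800000, 0.17600000, -0.12000000)
applied force F = (0.1000, 2.2000, -1.5000)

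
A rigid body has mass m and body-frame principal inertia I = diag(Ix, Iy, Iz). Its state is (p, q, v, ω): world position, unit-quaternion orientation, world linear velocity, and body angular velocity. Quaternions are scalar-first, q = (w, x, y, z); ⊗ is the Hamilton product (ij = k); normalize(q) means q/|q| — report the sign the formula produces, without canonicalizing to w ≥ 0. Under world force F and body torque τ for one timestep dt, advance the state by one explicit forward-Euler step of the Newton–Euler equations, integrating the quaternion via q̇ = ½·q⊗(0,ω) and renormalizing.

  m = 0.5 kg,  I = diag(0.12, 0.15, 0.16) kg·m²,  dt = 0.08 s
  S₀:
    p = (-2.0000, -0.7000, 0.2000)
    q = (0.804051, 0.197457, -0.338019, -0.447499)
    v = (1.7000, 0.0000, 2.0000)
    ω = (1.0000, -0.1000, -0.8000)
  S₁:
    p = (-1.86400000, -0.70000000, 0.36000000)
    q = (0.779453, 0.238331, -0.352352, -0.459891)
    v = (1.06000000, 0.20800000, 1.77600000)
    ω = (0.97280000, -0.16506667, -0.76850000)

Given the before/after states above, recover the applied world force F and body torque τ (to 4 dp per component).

F = (-4.0000, 1.3000, -1.4000)
τ = (-0.0400, -0.0900, 0.0600)

Δω = ω₁−ω₀ = (-0.02720000, -0.06506667, 0.03150000)
applied torque τ = (-0.0400, -0.0900, 0.0600)
Δv = v₁−v₀ = (-0.64000000, 0.20800000, -0.22400000)
m·(v₁−v₀)/dt = (-4.0000, 1.3000, -1.4000)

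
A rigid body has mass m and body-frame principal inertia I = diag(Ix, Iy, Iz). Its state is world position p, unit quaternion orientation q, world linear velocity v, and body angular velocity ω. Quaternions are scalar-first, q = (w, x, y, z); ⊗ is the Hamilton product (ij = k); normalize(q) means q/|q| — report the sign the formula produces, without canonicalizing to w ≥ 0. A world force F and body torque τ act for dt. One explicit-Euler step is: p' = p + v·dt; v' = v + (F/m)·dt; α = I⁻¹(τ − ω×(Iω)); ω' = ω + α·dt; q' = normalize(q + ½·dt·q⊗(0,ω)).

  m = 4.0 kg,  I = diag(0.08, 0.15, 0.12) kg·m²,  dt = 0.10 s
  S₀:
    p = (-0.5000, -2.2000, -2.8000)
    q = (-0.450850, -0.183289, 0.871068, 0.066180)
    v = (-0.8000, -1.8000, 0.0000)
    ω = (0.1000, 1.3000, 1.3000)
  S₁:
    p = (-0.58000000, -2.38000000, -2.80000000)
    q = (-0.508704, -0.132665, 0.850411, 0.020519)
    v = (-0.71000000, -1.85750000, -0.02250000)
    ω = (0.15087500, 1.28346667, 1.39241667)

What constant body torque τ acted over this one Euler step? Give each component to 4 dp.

τ = (-0.0100, -0.0300, 0.1200)

ω₁ − ω₀ = (0.05087500, -0.01653333, 0.09241667)
τ = I·(Δω/dt) + ω₀×(Iω₀) = (-0.0100, -0.0300, 0.1200)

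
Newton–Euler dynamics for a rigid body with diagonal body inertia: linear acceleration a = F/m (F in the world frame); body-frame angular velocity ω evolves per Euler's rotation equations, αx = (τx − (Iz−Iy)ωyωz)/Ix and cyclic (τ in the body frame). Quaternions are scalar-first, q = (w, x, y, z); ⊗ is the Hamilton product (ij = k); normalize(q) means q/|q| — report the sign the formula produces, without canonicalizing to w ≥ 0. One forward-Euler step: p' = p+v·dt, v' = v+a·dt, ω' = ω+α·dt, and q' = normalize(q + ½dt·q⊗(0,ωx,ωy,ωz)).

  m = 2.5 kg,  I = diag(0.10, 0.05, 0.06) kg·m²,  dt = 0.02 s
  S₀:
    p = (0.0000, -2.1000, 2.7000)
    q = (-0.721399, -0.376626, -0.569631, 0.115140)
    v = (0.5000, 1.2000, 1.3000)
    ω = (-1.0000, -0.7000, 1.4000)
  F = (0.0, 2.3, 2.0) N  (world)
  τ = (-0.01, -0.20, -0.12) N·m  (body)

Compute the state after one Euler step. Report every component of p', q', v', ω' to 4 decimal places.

p + v·dt = (0.0100, -2.0760, 2.7260)
v' = v + a·dt = (0.5000, 1.2184, 1.3160)
precession coupling ω×(Iω) = (-0.0098, -0.0560, -0.0350)
α = I⁻¹(τ − ω×Iω) = (-0.0020, -2.8800, -1.4167)
new body rate ω' = (-1.0000, -0.7576, 1.3717)
2q̇ = q⊗(0,ω) = (-0.9365637, 0.0045136, 0.9171157, -1.3159514)
updated quaternion q' = (-0.7306, -0.3765, -0.5604, 0.1020)

p' = (0.0100, -2.0760, 2.7260)
q' = (-0.7306, -0.3765, -0.5604, 0.1020)
v' = (0.5000, 1.2184, 1.3160)
ω' = (-1.0000, -0.7576, 1.3717)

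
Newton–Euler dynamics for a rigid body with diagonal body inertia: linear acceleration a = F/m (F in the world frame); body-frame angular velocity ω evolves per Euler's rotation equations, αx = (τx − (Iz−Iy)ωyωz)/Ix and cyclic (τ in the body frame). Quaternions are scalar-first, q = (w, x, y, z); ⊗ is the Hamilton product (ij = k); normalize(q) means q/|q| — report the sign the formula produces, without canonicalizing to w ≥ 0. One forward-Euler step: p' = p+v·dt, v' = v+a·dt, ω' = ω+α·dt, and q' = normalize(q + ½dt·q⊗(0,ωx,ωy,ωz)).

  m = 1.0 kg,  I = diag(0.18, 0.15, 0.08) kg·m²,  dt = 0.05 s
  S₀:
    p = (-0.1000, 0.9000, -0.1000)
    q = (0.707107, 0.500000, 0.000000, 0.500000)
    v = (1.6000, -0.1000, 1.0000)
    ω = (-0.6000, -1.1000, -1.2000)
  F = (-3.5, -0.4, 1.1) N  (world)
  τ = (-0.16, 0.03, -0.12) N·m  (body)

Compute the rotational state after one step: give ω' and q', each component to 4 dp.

ω×(Iω) gyroscopic = (-0.0924, 0.0720, -0.0198)
(τ − ω×Iω)/I = (-0.3756, -0.2800, -1.2525)
ω' = ω + α·dt = (-0.6188, -1.1140, -1.2626)
q⊗(0,ω) = (0.9000000, 0.1257358, -0.4778177, -1.3985284)
q' = normalize(q + ½dt·q⊗(0,ω)) = (0.7289, 0.5027, -0.0119, 0.4646)

ω' = (-0.6188, -1.1140, -1.2626)
q' = (0.7289, 0.5027, -0.0119, 0.4646)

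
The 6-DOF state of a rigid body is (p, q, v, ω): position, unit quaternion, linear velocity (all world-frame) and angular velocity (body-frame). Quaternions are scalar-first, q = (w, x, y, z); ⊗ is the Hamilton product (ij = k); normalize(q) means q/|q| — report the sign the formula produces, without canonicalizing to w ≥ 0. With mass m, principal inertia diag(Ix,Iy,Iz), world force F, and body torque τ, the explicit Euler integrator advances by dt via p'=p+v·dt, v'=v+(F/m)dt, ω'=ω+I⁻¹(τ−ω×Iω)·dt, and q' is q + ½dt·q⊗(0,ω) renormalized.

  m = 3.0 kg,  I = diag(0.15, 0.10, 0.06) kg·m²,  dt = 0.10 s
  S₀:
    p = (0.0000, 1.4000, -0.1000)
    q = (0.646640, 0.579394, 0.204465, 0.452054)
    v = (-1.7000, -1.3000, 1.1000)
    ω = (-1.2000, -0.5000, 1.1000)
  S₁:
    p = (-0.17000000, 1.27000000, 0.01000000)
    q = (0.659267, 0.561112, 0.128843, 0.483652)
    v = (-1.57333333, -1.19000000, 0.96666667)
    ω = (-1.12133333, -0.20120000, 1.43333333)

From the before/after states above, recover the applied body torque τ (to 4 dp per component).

Δω = ω₁−ω₀ = (0.07866667, 0.29880000, 0.33333333)
ω₀×(Iω₀) = (0.0220, -0.1188, -0.0300)
τ = I·(Δω/dt) + ω₀×(Iω₀) = (0.1400, 0.1800, 0.1700)

τ = (0.1400, 0.1800, 0.1700)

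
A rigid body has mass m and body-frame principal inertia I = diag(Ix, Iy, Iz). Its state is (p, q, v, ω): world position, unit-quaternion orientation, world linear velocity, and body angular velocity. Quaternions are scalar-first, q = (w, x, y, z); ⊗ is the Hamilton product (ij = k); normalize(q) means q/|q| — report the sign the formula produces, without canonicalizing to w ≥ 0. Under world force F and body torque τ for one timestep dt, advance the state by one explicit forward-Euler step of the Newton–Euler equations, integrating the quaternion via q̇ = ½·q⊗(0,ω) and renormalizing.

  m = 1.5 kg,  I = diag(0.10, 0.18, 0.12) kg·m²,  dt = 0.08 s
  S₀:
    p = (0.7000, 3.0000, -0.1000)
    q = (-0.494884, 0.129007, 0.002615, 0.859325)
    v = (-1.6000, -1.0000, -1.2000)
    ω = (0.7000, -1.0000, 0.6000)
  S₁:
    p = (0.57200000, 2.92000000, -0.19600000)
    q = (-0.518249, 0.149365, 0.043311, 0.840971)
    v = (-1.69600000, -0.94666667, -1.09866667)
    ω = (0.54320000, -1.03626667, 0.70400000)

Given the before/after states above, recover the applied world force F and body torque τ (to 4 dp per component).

F = (-1.8000, 1.0000, 1.9000)
τ = (-0.1600, -0.0900, 0.1000)

ω₁ − ω₀ = (-0.15680000, -0.03626667, 0.10400000)
ω₀×(Iω₀) = (0.0360, -0.0084, -0.0560)
I·α + gyro = (-0.1600, -0.0900, 0.1000)
velocity change Δv = (-0.09600000, 0.05333333, 0.10133333)
m·(v₁−v₀)/dt = (-1.8000, 1.0000, 1.9000)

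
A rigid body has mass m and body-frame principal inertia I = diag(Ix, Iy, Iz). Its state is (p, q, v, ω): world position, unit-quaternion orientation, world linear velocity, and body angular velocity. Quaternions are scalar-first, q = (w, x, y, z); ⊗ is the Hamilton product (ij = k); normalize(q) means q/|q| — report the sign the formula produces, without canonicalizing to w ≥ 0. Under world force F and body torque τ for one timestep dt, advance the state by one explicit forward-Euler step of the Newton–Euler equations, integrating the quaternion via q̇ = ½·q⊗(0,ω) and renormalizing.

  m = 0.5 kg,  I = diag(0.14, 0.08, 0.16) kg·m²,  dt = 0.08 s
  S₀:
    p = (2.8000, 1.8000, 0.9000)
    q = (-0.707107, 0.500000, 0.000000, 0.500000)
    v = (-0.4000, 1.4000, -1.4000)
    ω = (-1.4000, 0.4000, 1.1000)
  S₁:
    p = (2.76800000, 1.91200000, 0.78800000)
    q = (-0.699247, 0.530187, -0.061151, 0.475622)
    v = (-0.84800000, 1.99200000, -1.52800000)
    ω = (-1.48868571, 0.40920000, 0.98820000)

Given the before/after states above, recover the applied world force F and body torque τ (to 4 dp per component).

F = (-2.8000, 3.7000, -0.8000)
τ = (-0.1200, 0.0400, -0.1900)

velocity change Δv = (-0.44800000, 0.59200000, -0.12800000)
F = m·Δv/dt = (-2.8000, 3.7000, -0.8000)
rate change Δω = (-0.08868571, 0.00920000, -0.11180000)
precession coupling = (0.0352, 0.0308, 0.0336)
I·α + gyro = (-0.1200, 0.0400, -0.1900)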